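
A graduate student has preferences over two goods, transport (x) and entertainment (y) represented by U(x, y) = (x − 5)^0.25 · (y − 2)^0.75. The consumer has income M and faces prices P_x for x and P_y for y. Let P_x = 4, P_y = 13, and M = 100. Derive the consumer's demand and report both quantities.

x* = 8.375, y* = 5.1154

Let x' = x−5, y' = y−2. MRS = (1/3)·y'/x' = P_x/P_y.
After buying the subsistence bundle (5, 2), a share 0.25 of the remaining income goes to x: x* = 5 + 0.25·(M − 5P_x − 2P_y)/P_x.
Discretionary income = 100 − 5·4 − 2·13 = 54; x* = 5 + 0.25·54/4 = 8.375; y* = 2 + 0.75·54/13 = 5.1154.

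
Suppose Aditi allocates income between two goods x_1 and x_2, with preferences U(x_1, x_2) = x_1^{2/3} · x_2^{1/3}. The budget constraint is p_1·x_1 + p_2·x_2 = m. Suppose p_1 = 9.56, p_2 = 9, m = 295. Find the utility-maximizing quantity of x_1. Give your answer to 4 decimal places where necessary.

x_1* = 20.5718

The MRS is 2·x_2/x_1. Set MRS = p_1/p_2.
So 2/3·p_2·x_2 = 1/3·p_1·x_1; combined with the budget, a share 2/3 of income goes to x_1.
Demand: x_1*(p_1,p_2,m) = 2/3·m/p_1 and x_2* = 1/3·m/p_2.
At p_1=9.56, p_2=9, m=295: x_1* = 2/3·295/9.56 = 20.5718.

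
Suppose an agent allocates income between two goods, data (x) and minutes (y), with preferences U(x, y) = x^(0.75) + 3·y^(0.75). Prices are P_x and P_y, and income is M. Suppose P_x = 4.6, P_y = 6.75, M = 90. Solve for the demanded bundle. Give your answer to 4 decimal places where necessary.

x* = 0.7345, y* = 12.8328

MRS = MU_x/MU_y = (1/3)·(y/x)^(0.25). Set equal to P_x/P_y.
Hence y/x = (3·P_x/P_y)^(1/(0.25)), i.e. raised to the 4 power.
With the ratio pinned down, the budget gives x* = M/(P_x + P_y·(y/x)) and y* = (y/x)·x*.
Numerically y/x = 17.470336, so x* = 90/(4.6 + 6.75·17.470336) = 0.7345 and y* = 17.470336·0.7345 = 12.8328.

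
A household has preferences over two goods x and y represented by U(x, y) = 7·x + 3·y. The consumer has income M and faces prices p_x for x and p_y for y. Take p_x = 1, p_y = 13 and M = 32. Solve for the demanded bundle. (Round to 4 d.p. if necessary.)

Linear utility — the consumer picks whichever good has higher MU/price: 7/1 = 7 vs 3/13 = 0.2308.
x gives more utility per dollar, so spend all income on x: x* = M/p_x, y* = 0.
Numerically: x* = 32, y* = 0.

x* = 32, y* = 0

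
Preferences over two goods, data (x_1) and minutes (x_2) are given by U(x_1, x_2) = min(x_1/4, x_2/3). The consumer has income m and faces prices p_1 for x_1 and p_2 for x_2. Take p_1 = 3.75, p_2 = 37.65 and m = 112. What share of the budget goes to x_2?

share on x_2 = 0.8828

Leontief preferences: the optimum is at the kink where x_1/4 = x_2/3, i.e. x_2 = (3/4)·x_1.
Budget: p_1·x_1 + p_2·(3/4)·x_1 = m, so (4·p_1 + 3·p_2)·x_1 = 4·m.
Demand: x_1*(p_1,p_2,m) = 4·m/(4·p_1 + 3·p_2), x_2* = 3·m/(4·p_1 + 3·p_2).
Here 4·3.75 + 3·37.65 = 127.95, giving x_1* = 3.5014 and x_2* = 2.626.
Expenditure on x_2: 37.65·2.626 = 98.8699; share = 0.8828.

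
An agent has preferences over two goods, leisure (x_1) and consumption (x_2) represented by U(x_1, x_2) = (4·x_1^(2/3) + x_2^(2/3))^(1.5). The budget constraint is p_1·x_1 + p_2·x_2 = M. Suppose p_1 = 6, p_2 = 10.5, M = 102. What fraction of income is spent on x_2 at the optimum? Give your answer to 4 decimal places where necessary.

share on x_2 = 0.0051

MU_x_1 ∝ 4·x_1^(-1/3), MU_x_2 ∝ x_2^(-1/3), so MRS = 4·(x_2/x_1)^(1/3) = p_1/p_2.
Solve for the ratio: x_2/x_1 = [(1/4)·p_1/p_2]^(3).
With the ratio pinned down, the budget gives x_1* = M/(p_1 + p_2·(x_2/x_1)) and x_2* = (x_2/x_1)·x_1*.
Numerically x_2/x_1 = 0.002915, so x_1* = 102/(6 + 10.5·0.002915) = 16.9137 and x_2* = 0.002915·16.9137 = 0.0493.
Expenditure on x_2: 10.5·0.0493 = 0.5178; share = 0.0051.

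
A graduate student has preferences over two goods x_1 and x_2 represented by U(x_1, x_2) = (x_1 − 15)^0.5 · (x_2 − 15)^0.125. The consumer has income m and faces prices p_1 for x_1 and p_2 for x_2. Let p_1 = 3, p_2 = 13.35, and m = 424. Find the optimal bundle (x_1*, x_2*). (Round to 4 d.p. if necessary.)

Let x_1' = x_1−15, x_2' = x_2−15. MRS = 4·x_2'/x_1' = p_1/p_2.
After buying the subsistence bundle (15, 15), a share 0.8 of the remaining income goes to x_1: x_1* = 15 + 0.8·(m − 15p_1 − 15p_2)/p_1.
Discretionary income = 424 − 15·3 − 15·13.35 = 178.75; x_1* = 15 + 0.8·178.75/3 = 62.6667; x_2* = 15 + 0.2·178.75/13.35 = 17.6779.

x_1* = 62.6667, x_2* = 17.6779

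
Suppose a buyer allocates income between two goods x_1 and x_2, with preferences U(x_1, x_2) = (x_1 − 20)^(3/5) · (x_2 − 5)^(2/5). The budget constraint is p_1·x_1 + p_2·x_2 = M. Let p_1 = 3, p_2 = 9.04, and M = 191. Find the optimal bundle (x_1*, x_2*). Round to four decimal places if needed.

Let x_1' = x_1−20, x_2' = x_2−5. MRS = (3/2)·x_2'/x_1' = p_1/p_2.
After buying the subsistence bundle (20, 5), a share 0.6 of the remaining income goes to x_1: x_1* = 20 + 0.6·(M − 20p_1 − 5p_2)/p_1.
Discretionary income = 191 − 20·3 − 5·9.04 = 85.8; x_1* = 20 + 0.6·85.8/3 = 37.16; x_2* = 5 + 0.4·85.8/9.04 = 8.7965.

x_1* = 37.16, x_2* = 8.7965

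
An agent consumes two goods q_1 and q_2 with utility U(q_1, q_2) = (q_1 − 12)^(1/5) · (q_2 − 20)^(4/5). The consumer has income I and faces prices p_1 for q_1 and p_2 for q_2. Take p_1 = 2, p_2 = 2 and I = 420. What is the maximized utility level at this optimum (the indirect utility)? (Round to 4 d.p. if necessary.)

V = 107.919

MRS = (1/4)·(q_2−20)/(q_1−12). Tangency with p_1/p_2 gives q_2−20 = 4·(p_1/p_2)·(q_1−12).
Substituting into the budget: q_1* = 12 + 0.2·(I − 12·p_1 − 20·p_2)/p_1, and q_2* = 20 + 0.8·(…)/p_2.
Discretionary income = 420 − 12·2 − 20·2 = 356; q_1* = 12 + 0.2·356/2 = 47.6; q_2* = 20 + 0.8·356/2 = 162.4.
Utility at the optimum: U(47.6, 162.4) = 107.919.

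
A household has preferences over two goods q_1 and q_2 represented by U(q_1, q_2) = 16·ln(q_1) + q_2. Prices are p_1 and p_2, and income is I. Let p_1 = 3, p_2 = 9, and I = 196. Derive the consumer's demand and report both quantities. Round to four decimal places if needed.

q_1* = 48, q_2* = 5.7778

Set MRS = p_1/p_2: (16/q_1)/1 = p_1/p_2.
So q_1*(p_1,p_2) = 16·p_2/p_1, independent of income; and q_2* = (I − 16·p_2)/p_2.
At the given prices: q_1* = 16·9/3 = 48, and q_2* = 5.7778.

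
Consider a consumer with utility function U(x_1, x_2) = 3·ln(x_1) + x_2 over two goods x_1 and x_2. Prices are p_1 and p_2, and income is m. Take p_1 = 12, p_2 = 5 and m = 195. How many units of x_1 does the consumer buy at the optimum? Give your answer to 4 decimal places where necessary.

MU_x_1 = 3/x_1, MU_x_2 = 1. Tangency: 3/x_1 = p_1/p_2.
So x_1*(p_1,p_2) = 3·p_2/p_1, independent of income; and x_2* = (m − 3·p_2)/p_2.
At the given prices: x_1* = 3·5/12 = 1.25.

x_1* = 1.25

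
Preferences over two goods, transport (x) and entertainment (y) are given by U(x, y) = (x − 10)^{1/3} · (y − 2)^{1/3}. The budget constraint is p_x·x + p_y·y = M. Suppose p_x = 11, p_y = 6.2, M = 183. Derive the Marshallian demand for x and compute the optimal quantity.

x* = 12.7545

MRS = (y−2)/(x−10). Tangency with p_x/p_y gives y−2 = (p_x/p_y)·(x−10).
After buying the subsistence bundle (10, 2), a share 0.5 of the remaining income goes to x: x* = 10 + 0.5·(M − 10p_x − 2p_y)/p_x.
Discretionary income = 183 − 10·11 − 2·6.2 = 60.6; x* = 10 + 0.5·60.6/11 = 12.7545.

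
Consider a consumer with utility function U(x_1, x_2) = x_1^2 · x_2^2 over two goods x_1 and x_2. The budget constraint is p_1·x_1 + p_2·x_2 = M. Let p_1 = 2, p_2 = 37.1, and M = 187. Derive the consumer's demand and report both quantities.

The MRS is x_2/x_1. Set MRS = p_1/p_2.
Rearranging, p_2·x_2 = p_1·x_1. Substituting into the budget gives p_1·x_1·(1 + 1) = M.
Demand: x_1*(p_1,p_2,M) = 0.5·M/p_1 and x_2* = 0.5·M/p_2.
At p_1=2, p_2=37.1, M=187: x_1* = 0.5·187/2 = 46.75, x_2* = 2.5202.

x_1* = 46.75, x_2* = 2.5202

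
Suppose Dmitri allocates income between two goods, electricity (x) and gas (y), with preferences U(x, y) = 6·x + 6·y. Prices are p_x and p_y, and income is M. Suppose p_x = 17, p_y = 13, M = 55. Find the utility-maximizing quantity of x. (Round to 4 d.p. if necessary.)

Linear utility — the consumer picks whichever good has higher MU/price: 6/17 = 0.3529 vs 6/13 = 0.4615.
y gives more utility per dollar, so spend all income on y: y* = M/p_y, x* = 0.
Numerically: x* = 0, y* = 4.2308.

x* = 0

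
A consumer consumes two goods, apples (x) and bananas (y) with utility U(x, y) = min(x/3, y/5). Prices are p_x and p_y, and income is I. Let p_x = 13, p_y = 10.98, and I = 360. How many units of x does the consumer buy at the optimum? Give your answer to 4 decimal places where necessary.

With perfect complements, no substitution: consume in ratio x:y = 3:5.
Budget: p_x·x + p_y·(5/3)·x = I, so (3·p_x + 5·p_y)·x = 3·I.
Demand: x*(p_x,p_y,I) = 3·I/(3·p_x + 5·p_y), y* = 5·I/(3·p_x + 5·p_y).
Here 3·13 + 5·10.98 = 93.9, giving x* = 11.5016.

x* = 11.5016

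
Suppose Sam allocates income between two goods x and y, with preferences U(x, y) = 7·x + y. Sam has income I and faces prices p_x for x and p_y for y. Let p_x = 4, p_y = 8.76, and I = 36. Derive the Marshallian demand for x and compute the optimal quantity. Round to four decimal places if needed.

Linear utility — the consumer picks whichever good has higher MU/price: 7/4 = 1.75 vs 1/8.76 = 0.1142.
x gives more utility per dollar, so spend all income on x: x* = I/p_x, y* = 0.
Numerically: x* = 9, y* = 0.

x* = 9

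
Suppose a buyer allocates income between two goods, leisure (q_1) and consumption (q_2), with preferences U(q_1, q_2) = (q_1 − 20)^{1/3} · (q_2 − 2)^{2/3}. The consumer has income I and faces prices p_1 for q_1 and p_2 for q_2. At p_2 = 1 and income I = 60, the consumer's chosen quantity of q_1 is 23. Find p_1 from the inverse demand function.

This is Cobb-Douglas in (q_1−20, q_2−2): tangency gives 1/3·p_2·(q_2−2) = 2/3·p_1·(q_1−20).
Substituting into the budget: q_1* = 20 + 1/3·(I − 20·p_1 − 2·p_2)/p_1, and q_2* = 2 + 2/3·(…)/p_2.
Set q_1* = 23 in the demand function and solve for p_1: p_1 = 2.

p_1 = 2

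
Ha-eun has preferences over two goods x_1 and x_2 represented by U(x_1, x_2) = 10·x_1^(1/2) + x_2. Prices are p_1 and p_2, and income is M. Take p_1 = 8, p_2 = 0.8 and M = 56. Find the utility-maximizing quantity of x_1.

x_1* = 0.25

Utility is quasi-linear in x_2; the FOC for x_1 is 5/√x_1 = p_1/p_2.
Thus x_1* = (5·p_2/p_1)² — independent of M — with the rest of income spent on x_2.
Plugging in: x_1* = (5·0.8/8)² = 0.25.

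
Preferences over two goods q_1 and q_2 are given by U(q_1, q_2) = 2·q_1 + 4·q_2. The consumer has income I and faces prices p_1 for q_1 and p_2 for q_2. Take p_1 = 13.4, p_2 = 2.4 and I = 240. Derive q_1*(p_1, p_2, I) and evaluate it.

q_1* = 0

Perfect substitutes: compare marginal utility per dollar. 2/p_1 vs 4/p_2 → 0.1493 vs 1.6667.
q_2 gives more utility per dollar, so spend all income on q_2: q_2* = I/p_2, q_1* = 0.
Numerically: q_1* = 0, q_2* = 100.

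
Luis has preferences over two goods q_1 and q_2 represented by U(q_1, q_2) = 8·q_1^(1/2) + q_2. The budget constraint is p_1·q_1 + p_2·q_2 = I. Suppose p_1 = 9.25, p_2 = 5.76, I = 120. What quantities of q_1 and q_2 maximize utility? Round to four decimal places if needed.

q_1* = 6.2041, q_2* = 10.8701

Plugging in: q_1* = (4·5.76/9.25)² = 6.2041, q_2* = 10.8701.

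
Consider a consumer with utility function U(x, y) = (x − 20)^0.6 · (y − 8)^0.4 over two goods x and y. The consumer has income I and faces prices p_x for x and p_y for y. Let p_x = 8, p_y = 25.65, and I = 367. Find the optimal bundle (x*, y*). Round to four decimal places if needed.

Let x' = x−20, y' = y−8. MRS = (3/2)·y'/x' = p_x/p_y.
After buying the subsistence bundle (20, 8), a share 0.6 of the remaining income goes to x: x* = 20 + 0.6·(I − 20p_x − 8p_y)/p_x.
Discretionary income = 367 − 20·8 − 8·25.65 = 1.8; x* = 20 + 0.6·1.8/8 = 20.135; y* = 8 + 0.4·1.8/25.65 = 8.0281.

x* = 20.135, y* = 8.0281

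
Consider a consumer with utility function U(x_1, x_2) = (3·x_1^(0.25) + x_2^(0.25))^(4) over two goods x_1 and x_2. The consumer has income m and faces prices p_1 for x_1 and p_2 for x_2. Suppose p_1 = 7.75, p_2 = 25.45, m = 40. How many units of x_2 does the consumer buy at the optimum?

x_2* = 0.2115

With the ratio pinned down, the budget gives x_1* = m/(p_1 + p_2·(x_2/x_1)) and x_2* = (x_2/x_1)·x_1*.
Numerically x_2/x_1 = 0.04735, so x_1* = 40/(7.75 + 25.45·0.04735) = 4.4667 and x_2* = 0.04735·4.4667 = 0.2115.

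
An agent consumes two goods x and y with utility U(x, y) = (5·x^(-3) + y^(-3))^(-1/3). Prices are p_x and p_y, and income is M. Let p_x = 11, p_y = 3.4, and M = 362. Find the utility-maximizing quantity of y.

From the CES first-order condition, 5·(y/x)^(4) = p_x/p_y.
Solve for the ratio: y/x = [(1/5)·p_x/p_y]^(0.25).
Substitute y = (y/x)·x into the budget: x* = M/(p_x + p_y·(y/x)).
Numerically y/x = 0.896883, so x* = 362/(11 + 3.4·0.896883) = 25.7662 and y* = 0.896883·25.7662 = 23.1093.

y* = 23.1093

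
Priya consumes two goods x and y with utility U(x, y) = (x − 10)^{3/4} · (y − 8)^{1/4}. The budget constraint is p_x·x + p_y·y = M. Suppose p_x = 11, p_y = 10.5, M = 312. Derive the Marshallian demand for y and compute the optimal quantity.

Let x' = x−10, y' = y−8. MRS = 3·y'/x' = p_x/p_y.
Substituting into the budget: x* = 10 + 0.75·(M − 10·p_x − 8·p_y)/p_x, and y* = 8 + 0.25·(…)/p_y.
Discretionary income = 312 − 10·11 − 8·10.5 = 118; y* = 8 + 0.25·118/10.5 = 10.8095.

y* = 10.8095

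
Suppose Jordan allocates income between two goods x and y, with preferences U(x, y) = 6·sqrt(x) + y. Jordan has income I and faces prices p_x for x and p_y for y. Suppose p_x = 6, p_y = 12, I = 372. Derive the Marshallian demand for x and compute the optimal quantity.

Utility is quasi-linear in y; the FOC for x is 3/√x = p_x/p_y.
Thus x* = (3·p_y/p_x)² — independent of I — with the rest of income spent on y.
Plugging in: x* = (3·12/6)² = 36.

x* = 36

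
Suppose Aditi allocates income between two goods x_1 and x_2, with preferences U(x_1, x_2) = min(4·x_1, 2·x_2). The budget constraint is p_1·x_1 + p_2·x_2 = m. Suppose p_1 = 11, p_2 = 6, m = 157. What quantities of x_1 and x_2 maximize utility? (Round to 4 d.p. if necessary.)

Leontief preferences: the optimum is at the kink where x_1/2 = x_2/4, i.e. x_2 = 2·x_1.
Budget: p_1·x_1 + p_2·2·x_1 = m, so (2·p_1 + 4·p_2)·x_1 = 2·m.
Demand: x_1*(p_1,p_2,m) = 2·m/(2·p_1 + 4·p_2), x_2* = 4·m/(2·p_1 + 4·p_2).
Here 2·11 + 4·6 = 46, giving x_1* = 6.8261 and x_2* = 13.6522.

x_1* = 6.8261, x_2* = 13.6522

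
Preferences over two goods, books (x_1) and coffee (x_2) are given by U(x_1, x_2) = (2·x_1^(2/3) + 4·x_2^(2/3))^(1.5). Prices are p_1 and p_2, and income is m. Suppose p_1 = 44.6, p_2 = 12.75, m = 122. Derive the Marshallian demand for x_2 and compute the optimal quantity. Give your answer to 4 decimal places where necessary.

From the CES first-order condition, (1/2)·(x_2/x_1)^(1/3) = p_1/p_2.
Solve for the ratio: x_2/x_1 = [2·p_1/p_2]^(3).
Substitute x_2 = (x_2/x_1)·x_1 into the budget: x_1* = m/(p_1 + p_2·(x_2/x_1)).
Numerically x_2/x_1 = 342.423852, so x_1* = 122/(44.6 + 12.75·342.423852) = 0.0277 and x_2* = 342.423852·0.0277 = 9.4719.

x_2* = 9.4719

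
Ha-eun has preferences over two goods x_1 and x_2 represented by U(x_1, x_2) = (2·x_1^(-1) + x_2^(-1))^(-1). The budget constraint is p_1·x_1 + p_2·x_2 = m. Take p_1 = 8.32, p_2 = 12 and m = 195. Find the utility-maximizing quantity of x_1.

x_1* = 12.6743

From the CES first-order condition, 2·(x_2/x_1)^(2) = p_1/p_2.
Solve for the ratio: x_2/x_1 = [(1/2)·p_1/p_2]^(0.5).
With the ratio pinned down, the budget gives x_1* = m/(p_1 + p_2·(x_2/x_1)) and x_2* = (x_2/x_1)·x_1*.
Numerically x_2/x_1 = 0.588784, so x_1* = 195/(8.32 + 12·0.588784) = 12.6743.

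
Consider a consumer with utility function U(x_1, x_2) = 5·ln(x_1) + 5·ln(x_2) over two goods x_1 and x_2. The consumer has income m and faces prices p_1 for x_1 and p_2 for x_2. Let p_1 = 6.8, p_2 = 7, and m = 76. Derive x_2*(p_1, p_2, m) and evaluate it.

x_2* = 5.4286

MU_x_1/MU_x_2 = (5·x_2)/(5·x_1); tangency sets this equal to p_1/p_2.
Rearranging, p_2·x_2 = p_1·x_1. Substituting into the budget gives p_1·x_1·(1 + 1) = m.
Demand: x_1*(p_1,p_2,m) = 0.5·m/p_1 and x_2* = 0.5·m/p_2.
At p_1=6.8, p_2=7, m=76: x_2* = 0.5·76/7 = 5.4286.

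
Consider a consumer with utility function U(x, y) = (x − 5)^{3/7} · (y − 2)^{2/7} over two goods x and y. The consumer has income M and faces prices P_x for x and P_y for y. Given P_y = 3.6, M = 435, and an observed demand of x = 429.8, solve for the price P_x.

P_x = 0.6

This is Cobb-Douglas in (x−5, y−2): tangency gives 3/7·P_y·(y−2) = 2/7·P_x·(x−5).
Substituting into the budget: x* = 5 + 0.6·(M − 5·P_x − 2·P_y)/P_x, and y* = 2 + 0.4·(…)/P_y.
Set x* = 429.8 in the demand function and solve for P_x: P_x = 0.6.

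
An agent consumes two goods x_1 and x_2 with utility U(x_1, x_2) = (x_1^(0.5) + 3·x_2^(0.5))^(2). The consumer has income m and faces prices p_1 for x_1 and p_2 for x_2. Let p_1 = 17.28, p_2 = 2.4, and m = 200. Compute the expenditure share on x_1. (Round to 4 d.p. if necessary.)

MU_x_1 ∝ x_1^(-0.5), MU_x_2 ∝ 3·x_2^(-0.5), so MRS = (1/3)·(x_2/x_1)^(0.5) = p_1/p_2.
Solve for the ratio: x_2/x_1 = [3·p_1/p_2]^(2).
Substitute x_2 = (x_2/x_1)·x_1 into the budget: x_1* = m/(p_1 + p_2·(x_2/x_1)).
Numerically x_2/x_1 = 466.56, so x_1* = 200/(17.28 + 2.4·466.56) = 0.1759 and x_2* = 466.56·0.1759 = 82.0669.
Expenditure on x_1: 17.28·0.1759 = 3.0395; share = 0.0152.

share on x_1 = 0.0152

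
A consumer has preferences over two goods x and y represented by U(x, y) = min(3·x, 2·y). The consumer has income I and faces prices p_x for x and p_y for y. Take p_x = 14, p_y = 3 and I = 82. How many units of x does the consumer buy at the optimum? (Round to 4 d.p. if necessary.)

x* = 4.4324

Here 2·14 + 3·3 = 37, giving x* = 4.4324.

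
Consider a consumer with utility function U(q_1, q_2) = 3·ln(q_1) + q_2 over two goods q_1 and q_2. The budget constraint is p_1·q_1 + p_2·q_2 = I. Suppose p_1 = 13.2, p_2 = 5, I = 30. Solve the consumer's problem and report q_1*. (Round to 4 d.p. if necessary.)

Set MRS = p_1/p_2: (3/q_1)/1 = p_1/p_2.
So q_1*(p_1,p_2) = 3·p_2/p_1, independent of income; and q_2* = (I − 3·p_2)/p_2.
At the given prices: q_1* = 3·5/13.2 = 1.1364.

q_1* = 1.1364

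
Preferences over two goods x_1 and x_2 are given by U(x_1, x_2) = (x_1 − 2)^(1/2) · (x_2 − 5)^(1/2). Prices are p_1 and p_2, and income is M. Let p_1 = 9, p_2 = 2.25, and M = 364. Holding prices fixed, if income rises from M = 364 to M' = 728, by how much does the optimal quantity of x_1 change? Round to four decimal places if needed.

MRS = (x_2−5)/(x_1−2). Tangency with p_1/p_2 gives x_2−5 = (p_1/p_2)·(x_1−2).
Substituting into the budget: x_1* = 2 + 0.5·(M − 2·p_1 − 5·p_2)/p_1, and x_2* = 5 + 0.5·(…)/p_2.
Discretionary income = 364 − 2·9 − 5·2.25 = 334.75; x_1* = 2 + 0.5·334.75/9 = 20.5972.
At M' = 728: x_1* = 40.8194. Change: 40.8194 − 20.5972 = 20.2222.

Δx_1* = 20.2222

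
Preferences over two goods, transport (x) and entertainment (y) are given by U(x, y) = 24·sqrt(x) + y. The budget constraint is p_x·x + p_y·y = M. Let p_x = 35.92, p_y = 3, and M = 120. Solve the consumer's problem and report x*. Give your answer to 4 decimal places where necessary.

x* = 1.0045

MU_x = 12/√x, MU_y = 1. Tangency: 12/√x = p_x/p_y.
Solve: √x = 12·p_y/p_x, so x*(p_x,p_y) = (12·p_y/p_x)², and y* = (M − p_x·x*)/p_y.
Plugging in: x* = (12·3/35.92)² = 1.0045.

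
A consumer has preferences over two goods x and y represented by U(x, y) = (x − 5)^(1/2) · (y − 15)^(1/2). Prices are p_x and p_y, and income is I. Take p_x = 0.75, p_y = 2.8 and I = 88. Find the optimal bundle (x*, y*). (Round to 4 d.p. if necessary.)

Let x' = x−5, y' = y−15. MRS = y'/x' = p_x/p_y.
Substituting into the budget: x* = 5 + 0.5·(I − 5·p_x − 15·p_y)/p_x, and y* = 15 + 0.5·(…)/p_y.
Discretionary income = 88 − 5·0.75 − 15·2.8 = 42.25; x* = 5 + 0.5·42.25/0.75 = 33.1667; y* = 15 + 0.5·42.25/2.8 = 22.5446.

x* = 33.1667, y* = 22.5446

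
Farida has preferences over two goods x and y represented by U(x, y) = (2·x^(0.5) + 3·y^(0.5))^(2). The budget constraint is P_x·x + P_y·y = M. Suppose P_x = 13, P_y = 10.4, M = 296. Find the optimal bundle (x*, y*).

x* = 5.9723, y* = 20.9962

From the CES first-order condition, (2/3)·(y/x)^(0.5) = P_x/P_y.
Hence y/x = ((3/2)·P_x/P_y)^(1/(0.5)), i.e. raised to the 2 power.
With the ratio pinned down, the budget gives x* = M/(P_x + P_y·(y/x)) and y* = (y/x)·x*.
Numerically y/x = 3.515625, so x* = 296/(13 + 10.4·3.515625) = 5.9723 and y* = 3.515625·5.9723 = 20.9962.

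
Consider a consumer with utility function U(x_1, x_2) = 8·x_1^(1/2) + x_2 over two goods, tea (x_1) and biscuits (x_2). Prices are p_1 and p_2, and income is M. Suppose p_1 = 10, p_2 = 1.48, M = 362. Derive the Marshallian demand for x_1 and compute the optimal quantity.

x_1* = 0.3505

Set MRS = p_1/p_2: 4·x_1^(−1/2) = p_1/p_2.
Solve: √x_1 = 4·p_2/p_1, so x_1*(p_1,p_2) = (4·p_2/p_1)², and x_2* = (M − p_1·x_1*)/p_2.
Plugging in: x_1* = (4·1.48/10)² = 0.3505.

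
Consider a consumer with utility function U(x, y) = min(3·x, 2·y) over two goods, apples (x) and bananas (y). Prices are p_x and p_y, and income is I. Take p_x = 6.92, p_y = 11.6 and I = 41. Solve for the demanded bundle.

With perfect complements, no substitution: consume in ratio x:y = 2:3.
Budget: p_x·x + p_y·(3/2)·x = I, so (2·p_x + 3·p_y)·x = 2·I.
Demand: x*(p_x,p_y,I) = 2·I/(2·p_x + 3·p_y), y* = 3·I/(2·p_x + 3·p_y).
Here 2·6.92 + 3·11.6 = 48.64, giving x* = 1.6859 and y* = 2.5288.

x* = 1.6859, y* = 2.5288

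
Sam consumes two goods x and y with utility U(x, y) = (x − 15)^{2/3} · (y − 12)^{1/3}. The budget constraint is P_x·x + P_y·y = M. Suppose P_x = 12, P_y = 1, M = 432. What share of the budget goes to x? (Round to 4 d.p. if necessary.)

Discretionary income = 432 − 15·12 − 12·1 = 240; x* = 15 + 2/3·240/12 = 28.3333; y* = 12 + 1/3·240/1 = 92.
Expenditure on x: 12·28.3333 = 340; share = 0.787.

share on x = 0.787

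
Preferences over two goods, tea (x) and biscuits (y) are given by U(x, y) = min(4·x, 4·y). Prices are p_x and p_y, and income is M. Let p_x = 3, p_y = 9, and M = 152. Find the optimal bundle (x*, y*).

Leontief preferences: the optimum is at the kink where x/4 = y/4, i.e. y = x.
Budget: p_x·x + p_y·x = M, so (4·p_x + 4·p_y)·x = 4·M.
Demand: x*(p_x,p_y,M) = 4·M/(4·p_x + 4·p_y), y* = 4·M/(4·p_x + 4·p_y).
Here 4·3 + 4·9 = 48, giving x* = 12.6667 and y* = 12.6667.

x* = 12.6667, y* = 12.6667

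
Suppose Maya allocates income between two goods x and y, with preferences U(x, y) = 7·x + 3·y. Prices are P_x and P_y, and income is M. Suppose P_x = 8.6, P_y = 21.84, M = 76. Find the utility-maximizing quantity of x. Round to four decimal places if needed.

x* = 8.8372

Linear utility — the consumer picks whichever good has higher MU/price: 7/8.6 = 0.814 vs 3/21.84 = 0.1374.
x gives more utility per dollar, so spend all income on x: x* = M/P_x, y* = 0.
Numerically: x* = 8.8372, y* = 0.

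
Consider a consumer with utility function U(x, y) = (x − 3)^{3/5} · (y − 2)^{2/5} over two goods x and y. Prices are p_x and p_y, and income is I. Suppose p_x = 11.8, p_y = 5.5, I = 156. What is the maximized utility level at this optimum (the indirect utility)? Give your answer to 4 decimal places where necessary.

Let x' = x−3, y' = y−2. MRS = (3/2)·y'/x' = p_x/p_y.
Substituting into the budget: x* = 3 + 0.6·(I − 3·p_x − 2·p_y)/p_x, and y* = 2 + 0.4·(…)/p_y.
Discretionary income = 156 − 3·11.8 − 2·5.5 = 109.6; x* = 3 + 0.6·109.6/11.8 = 8.5729; y* = 2 + 0.4·109.6/5.5 = 9.9709.
Utility at the optimum: U(8.5729, 9.9709) = 6.4306.

V = 6.4306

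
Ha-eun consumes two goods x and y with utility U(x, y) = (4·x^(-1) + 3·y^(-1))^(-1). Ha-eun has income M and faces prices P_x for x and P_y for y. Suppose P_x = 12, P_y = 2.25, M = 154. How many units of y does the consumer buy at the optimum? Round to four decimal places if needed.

MU_x ∝ 4·x^(-2), MU_y ∝ 3·y^(-2), so MRS = (4/3)·(y/x)^(2) = P_x/P_y.
Hence y/x = ((3/4)·P_x/P_y)^(1/(2)), i.e. raised to the 0.5 power.
With the ratio pinned down, the budget gives x* = M/(P_x + P_y·(y/x)) and y* = (y/x)·x*.
Numerically y/x = 2, so x* = 154/(12 + 2.25·2) = 9.3333 and y* = 2·9.3333 = 18.6667.

y* = 18.6667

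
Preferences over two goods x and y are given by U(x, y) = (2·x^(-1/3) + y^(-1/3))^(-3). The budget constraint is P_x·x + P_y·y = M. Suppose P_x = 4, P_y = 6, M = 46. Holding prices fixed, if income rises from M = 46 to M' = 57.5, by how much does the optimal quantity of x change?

Δx* = 1.734

MU_x ∝ 2·x^(-4/3), MU_y ∝ y^(-4/3), so MRS = 2·(y/x)^(4/3) = P_x/P_y.
Solve for the ratio: y/x = [(1/2)·P_x/P_y]^(0.75).
With the ratio pinned down, the budget gives x* = M/(P_x + P_y·(y/x)) and y* = (y/x)·x*.
Numerically y/x = 0.438691, so x* = 46/(4 + 6·0.438691) = 6.9359.
At M' = 57.5: x* = 8.6699. Change: 8.6699 − 6.9359 = 1.734.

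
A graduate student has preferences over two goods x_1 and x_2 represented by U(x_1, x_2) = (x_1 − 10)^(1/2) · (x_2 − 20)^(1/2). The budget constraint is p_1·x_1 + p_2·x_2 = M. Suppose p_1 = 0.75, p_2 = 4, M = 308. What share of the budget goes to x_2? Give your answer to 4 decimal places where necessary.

share on x_2 = 0.6177

This is Cobb-Douglas in (x_1−10, x_2−20): tangency gives 0.5·p_2·(x_2−20) = 0.5·p_1·(x_1−10).
After buying the subsistence bundle (10, 20), a share 0.5 of the remaining income goes to x_1: x_1* = 10 + 0.5·(M − 10p_1 − 20p_2)/p_1.
Discretionary income = 308 − 10·0.75 − 20·4 = 220.5; x_1* = 10 + 0.5·220.5/0.75 = 157; x_2* = 20 + 0.5·220.5/4 = 47.5625.
Expenditure on x_2: 4·47.5625 = 190.25; share = 0.6177.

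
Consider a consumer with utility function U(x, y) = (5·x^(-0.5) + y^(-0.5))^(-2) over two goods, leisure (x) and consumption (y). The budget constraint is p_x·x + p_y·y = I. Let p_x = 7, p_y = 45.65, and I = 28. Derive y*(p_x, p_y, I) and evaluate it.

y* = 0.2391

From the CES first-order condition, 5·(y/x)^(1.5) = p_x/p_y.
Solve for the ratio: y/x = [(1/5)·p_x/p_y]^(2/3).
Substitute y = (y/x)·x into the budget: x* = I/(p_x + p_y·(y/x)).
Numerically y/x = 0.097977, so x* = 28/(7 + 45.65·0.097977) = 2.4406 and y* = 0.097977·2.4406 = 0.2391.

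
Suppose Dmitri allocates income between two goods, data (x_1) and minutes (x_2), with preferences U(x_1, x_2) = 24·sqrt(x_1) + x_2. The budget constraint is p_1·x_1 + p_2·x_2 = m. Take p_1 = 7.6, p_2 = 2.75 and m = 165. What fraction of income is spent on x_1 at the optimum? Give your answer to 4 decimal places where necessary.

share on x_1 = 0.8684

MU_x_1 = 12/√x_1, MU_x_2 = 1. Tangency: 12/√x_1 = p_1/p_2.
Thus x_1* = (12·p_2/p_1)² — independent of m — with the rest of income spent on x_2.
Plugging in: x_1* = (12·2.75/7.6)² = 18.8539, x_2* = 7.8947.
Expenditure on x_1: 7.6·18.8539 = 143.2895; share = 0.8684.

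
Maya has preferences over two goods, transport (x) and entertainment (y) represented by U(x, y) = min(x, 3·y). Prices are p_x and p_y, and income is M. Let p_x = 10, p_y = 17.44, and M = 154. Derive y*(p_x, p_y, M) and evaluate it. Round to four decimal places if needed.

y* = 3.2462

With perfect complements, no substitution: consume in ratio x:y = 3:1.
Budget: p_x·x + p_y·(1/3)·x = M, so (3·p_x + p_y)·x = 3·M.
Demand: x*(p_x,p_y,M) = 3·M/(3·p_x + p_y), y* = M/(3·p_x + p_y).
Here 3·10 + 17.44 = 47.44, giving y* = 3.2462.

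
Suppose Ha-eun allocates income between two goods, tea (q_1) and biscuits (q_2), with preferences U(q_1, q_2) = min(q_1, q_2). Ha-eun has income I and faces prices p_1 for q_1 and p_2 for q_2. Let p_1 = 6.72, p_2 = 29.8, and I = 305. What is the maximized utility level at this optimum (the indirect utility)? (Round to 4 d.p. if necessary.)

With perfect complements, no substitution: consume in ratio q_1:q_2 = 1:1.
Budget: p_1·q_1 + p_2·q_1 = I, so (p_1 + p_2)·q_1 = I.
Demand: q_1*(p_1,p_2,I) = I/(p_1 + p_2), q_2* = I/(p_1 + p_2).
Here 6.72 + 29.8 = 36.52, giving q_1* = 8.3516 and q_2* = 8.3516.
Utility at the optimum: U(8.3516, 8.3516) = 8.3516.

V = 8.3516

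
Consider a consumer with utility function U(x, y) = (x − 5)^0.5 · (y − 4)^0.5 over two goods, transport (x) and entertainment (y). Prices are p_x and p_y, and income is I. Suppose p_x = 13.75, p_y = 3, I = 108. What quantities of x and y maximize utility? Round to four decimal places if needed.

After buying the subsistence bundle (5, 4), a share 0.5 of the remaining income goes to x: x* = 5 + 0.5·(I − 5p_x − 4p_y)/p_x.
Discretionary income = 108 − 5·13.75 − 4·3 = 27.25; x* = 5 + 0.5·27.25/13.75 = 5.9909; y* = 4 + 0.5·27.25/3 = 8.5417.

x* = 5.9909, y* = 8.5417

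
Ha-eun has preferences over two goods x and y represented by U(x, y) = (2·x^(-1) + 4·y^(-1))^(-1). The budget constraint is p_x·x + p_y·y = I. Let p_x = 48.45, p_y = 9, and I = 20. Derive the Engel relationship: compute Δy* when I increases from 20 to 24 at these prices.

Δy* = 0.1683

MU_x ∝ 2·x^(-2), MU_y ∝ 4·y^(-2), so MRS = (1/2)·(y/x)^(2) = p_x/p_y.
Solve for the ratio: y/x = [2·p_x/p_y]^(0.5).
Substitute y = (y/x)·x into the budget: x* = I/(p_x + p_y·(y/x)).
Numerically y/x = 3.28126, so x* = 20/(48.45 + 9·3.28126) = 0.2565 and y* = 3.28126·0.2565 = 0.8416.
At I' = 24: y* = 1.0099. Change: 1.0099 − 0.8416 = 0.1683.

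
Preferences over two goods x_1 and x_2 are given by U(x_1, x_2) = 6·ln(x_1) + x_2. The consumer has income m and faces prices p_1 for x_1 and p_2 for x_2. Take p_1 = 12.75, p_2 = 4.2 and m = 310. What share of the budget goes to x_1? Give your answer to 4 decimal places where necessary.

Set MRS = p_1/p_2: (6/x_1)/1 = p_1/p_2.
So x_1*(p_1,p_2) = 6·p_2/p_1, independent of income; and x_2* = (m − 6·p_2)/p_2.
At the given prices: x_1* = 6·4.2/12.75 = 1.9765, and x_2* = 67.8095.
Expenditure on x_1: 12.75·1.9765 = 25.2; share = 0.0813.

share on x_1 = 0.0813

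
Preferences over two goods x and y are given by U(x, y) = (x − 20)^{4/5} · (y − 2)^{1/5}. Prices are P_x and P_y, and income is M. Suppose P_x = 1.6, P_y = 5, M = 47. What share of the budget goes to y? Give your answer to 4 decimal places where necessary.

share on y = 0.234

Let x' = x−20, y' = y−2. MRS = 4·y'/x' = P_x/P_y.
Substituting into the budget: x* = 20 + 0.8·(M − 20·P_x − 2·P_y)/P_x, and y* = 2 + 0.2·(…)/P_y.
Discretionary income = 47 − 20·1.6 − 2·5 = 5; x* = 20 + 0.8·5/1.6 = 22.5; y* = 2 + 0.2·5/5 = 2.2.
Expenditure on y: 5·2.2 = 11; share = 0.234.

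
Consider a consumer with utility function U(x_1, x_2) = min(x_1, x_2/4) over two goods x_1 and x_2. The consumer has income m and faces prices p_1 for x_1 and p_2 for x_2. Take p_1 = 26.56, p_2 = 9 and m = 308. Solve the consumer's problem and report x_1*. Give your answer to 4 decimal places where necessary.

x_1* = 4.9233

With perfect complements, no substitution: consume in ratio x_1:x_2 = 1:4.
Budget: p_1·x_1 + p_2·4·x_1 = m, so (p_1 + 4·p_2)·x_1 = m.
Demand: x_1*(p_1,p_2,m) = m/(p_1 + 4·p_2), x_2* = 4·m/(p_1 + 4·p_2).
Here 26.56 + 4·9 = 62.56, giving x_1* = 4.9233.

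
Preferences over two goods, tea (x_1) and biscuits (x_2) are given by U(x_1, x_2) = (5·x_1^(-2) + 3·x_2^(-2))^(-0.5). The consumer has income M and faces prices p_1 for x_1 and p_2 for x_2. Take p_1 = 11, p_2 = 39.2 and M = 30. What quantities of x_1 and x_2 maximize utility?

x_1* = 0.919, x_2* = 0.5074

From the CES first-order condition, (5/3)·(x_2/x_1)^(3) = p_1/p_2.
Hence x_2/x_1 = ((3/5)·p_1/p_2)^(1/(3)), i.e. raised to the 1/3 power.
Substitute x_2 = (x_2/x_1)·x_1 into the budget: x_1* = M/(p_1 + p_2·(x_2/x_1)).
Numerically x_2/x_1 = 0.552187, so x_1* = 30/(11 + 39.2·0.552187) = 0.919 and x_2* = 0.552187·0.919 = 0.5074.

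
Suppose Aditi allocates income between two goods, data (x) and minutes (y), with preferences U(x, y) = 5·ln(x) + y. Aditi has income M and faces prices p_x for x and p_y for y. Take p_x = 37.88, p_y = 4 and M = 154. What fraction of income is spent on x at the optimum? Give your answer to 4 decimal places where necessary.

share on x = 0.1299

Set MRS = p_x/p_y: (5/x)/1 = p_x/p_y.
So x*(p_x,p_y) = 5·p_y/p_x, independent of income; and y* = (M − 5·p_y)/p_y.
At the given prices: x* = 5·4/37.88 = 0.528, and y* = 33.5.
Expenditure on x: 37.88·0.528 = 20; share = 0.1299.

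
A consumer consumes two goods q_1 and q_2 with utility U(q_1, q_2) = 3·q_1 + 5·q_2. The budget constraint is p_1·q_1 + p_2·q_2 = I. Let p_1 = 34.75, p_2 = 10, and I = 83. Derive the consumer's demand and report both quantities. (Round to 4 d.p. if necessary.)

q_1* = 0, q_2* = 8.3

Linear utility — the consumer picks whichever good has higher MU/price: 3/34.75 = 0.0863 vs 5/10 = 0.5.
q_2 gives more utility per dollar, so spend all income on q_2: q_2* = I/p_2, q_1* = 0.
Numerically: q_1* = 0, q_2* = 8.3.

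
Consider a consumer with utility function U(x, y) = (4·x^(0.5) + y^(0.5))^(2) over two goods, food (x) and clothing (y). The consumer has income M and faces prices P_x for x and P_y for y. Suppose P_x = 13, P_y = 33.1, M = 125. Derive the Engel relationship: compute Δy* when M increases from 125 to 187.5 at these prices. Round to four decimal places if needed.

From the CES first-order condition, 4·(y/x)^(0.5) = P_x/P_y.
Hence y/x = ((1/4)·P_x/P_y)^(1/(0.5)), i.e. raised to the 2 power.
Substitute y = (y/x)·x into the budget: x* = M/(P_x + P_y·(y/x)).
Numerically y/x = 0.009641, so x* = 125/(13 + 33.1·0.009641) = 9.385 and y* = 0.009641·9.385 = 0.0905.
At M' = 187.5: y* = 0.1357. Change: 0.1357 − 0.0905 = 0.0452.

Δy* = 0.0452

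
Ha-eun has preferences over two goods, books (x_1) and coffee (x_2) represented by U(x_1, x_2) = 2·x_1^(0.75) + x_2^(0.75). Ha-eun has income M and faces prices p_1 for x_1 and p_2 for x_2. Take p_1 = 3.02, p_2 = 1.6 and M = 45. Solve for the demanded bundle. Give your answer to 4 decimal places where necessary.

x_1* = 10.4913, x_2* = 8.3226

Numerically x_2/x_1 = 0.793282, so x_1* = 45/(3.02 + 1.6·0.793282) = 10.4913 and x_2* = 0.793282·10.4913 = 8.3226.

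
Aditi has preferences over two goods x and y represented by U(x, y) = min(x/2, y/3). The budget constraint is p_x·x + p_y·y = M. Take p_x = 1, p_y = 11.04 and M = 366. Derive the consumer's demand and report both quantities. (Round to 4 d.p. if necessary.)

Leontief preferences: the optimum is at the kink where x/2 = y/3, i.e. y = (3/2)·x.
Budget: p_x·x + p_y·(3/2)·x = M, so (2·p_x + 3·p_y)·x = 2·M.
Demand: x*(p_x,p_y,M) = 2·M/(2·p_x + 3·p_y), y* = 3·M/(2·p_x + 3·p_y).
Here 2·1 + 3·11.04 = 35.12, giving x* = 20.8428 and y* = 31.2642.

x* = 20.8428, y* = 31.2642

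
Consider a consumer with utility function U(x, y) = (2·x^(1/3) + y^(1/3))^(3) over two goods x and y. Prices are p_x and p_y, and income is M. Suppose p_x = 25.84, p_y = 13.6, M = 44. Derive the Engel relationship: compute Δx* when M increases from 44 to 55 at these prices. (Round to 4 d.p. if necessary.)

With the ratio pinned down, the budget gives x* = M/(p_x + p_y·(y/x)) and y* = (y/x)·x*.
Numerically y/x = 0.925945, so x* = 44/(25.84 + 13.6·0.925945) = 1.1449.
At M' = 55: x* = 1.4311. Change: 1.4311 − 1.1449 = 0.2862.

Δx* = 0.2862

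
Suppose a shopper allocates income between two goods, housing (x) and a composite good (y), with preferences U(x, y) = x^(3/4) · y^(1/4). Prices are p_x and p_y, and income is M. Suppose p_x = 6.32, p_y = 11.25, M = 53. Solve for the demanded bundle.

Tangency: MRS = 3·y/x = p_x/p_y.
So 0.75·p_y·y = 0.25·p_x·x; combined with the budget, a share 0.75 of income goes to x.
Demand: x*(p_x,p_y,M) = 0.75·M/p_x and y* = 0.25·M/p_y.
At p_x=6.32, p_y=11.25, M=53: x* = 0.75·53/6.32 = 6.2896, y* = 1.1778.

x* = 6.2896, y* = 1.1778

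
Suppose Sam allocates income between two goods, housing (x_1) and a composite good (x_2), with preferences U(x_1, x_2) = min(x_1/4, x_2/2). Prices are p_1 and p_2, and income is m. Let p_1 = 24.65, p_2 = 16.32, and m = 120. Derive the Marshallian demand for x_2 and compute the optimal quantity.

x_2* = 1.8287

Demand: x_1*(p_1,p_2,m) = 4·m/(4·p_1 + 2·p_2), x_2* = 2·m/(4·p_1 + 2·p_2).
Here 4·24.65 + 2·16.32 = 131.24, giving x_2* = 1.8287.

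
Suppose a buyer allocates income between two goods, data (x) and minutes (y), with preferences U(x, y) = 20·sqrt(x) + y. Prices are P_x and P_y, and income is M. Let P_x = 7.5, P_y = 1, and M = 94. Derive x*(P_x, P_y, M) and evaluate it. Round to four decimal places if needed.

Utility is quasi-linear in y; the FOC for x is 10/√x = P_x/P_y.
Solve: √x = 10·P_y/P_x, so x*(P_x,P_y) = (10·P_y/P_x)², and y* = (M − P_x·x*)/P_y.
Plugging in: x* = (10·1/7.5)² = 1.7778.

x* = 1.7778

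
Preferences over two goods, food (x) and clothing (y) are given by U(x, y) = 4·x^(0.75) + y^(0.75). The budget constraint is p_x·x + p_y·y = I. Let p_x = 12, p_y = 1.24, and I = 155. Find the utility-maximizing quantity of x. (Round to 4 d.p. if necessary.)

x* = 2.8449

From the CES first-order condition, 4·(y/x)^(0.25) = p_x/p_y.
Solve for the ratio: y/x = [(1/4)·p_x/p_y]^(4).
With the ratio pinned down, the budget gives x* = I/(p_x + p_y·(y/x)) and y* = (y/x)·x*.
Numerically y/x = 34.260861, so x* = 155/(12 + 1.24·34.260861) = 2.8449.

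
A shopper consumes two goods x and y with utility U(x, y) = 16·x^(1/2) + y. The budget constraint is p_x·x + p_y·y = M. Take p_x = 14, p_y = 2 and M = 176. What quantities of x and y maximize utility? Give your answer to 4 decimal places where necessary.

Plugging in: x* = (8·2/14)² = 1.3061, y* = 78.8571.

x* = 1.3061, y* = 78.8571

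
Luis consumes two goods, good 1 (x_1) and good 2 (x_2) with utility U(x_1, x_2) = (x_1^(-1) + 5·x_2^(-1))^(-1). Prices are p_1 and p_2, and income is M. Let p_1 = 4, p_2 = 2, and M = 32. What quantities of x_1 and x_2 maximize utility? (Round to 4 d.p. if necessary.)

x_1* = 3.0994, x_2* = 9.8012

MRS = MU_x_1/MU_x_2 = (1/5)·(x_2/x_1)^(2). Set equal to p_1/p_2.
Solve for the ratio: x_2/x_1 = [5·p_1/p_2]^(0.5).
With the ratio pinned down, the budget gives x_1* = M/(p_1 + p_2·(x_2/x_1)) and x_2* = (x_2/x_1)·x_1*.
Numerically x_2/x_1 = 3.162278, so x_1* = 32/(4 + 2·3.162278) = 3.0994 and x_2* = 3.162278·3.0994 = 9.8012.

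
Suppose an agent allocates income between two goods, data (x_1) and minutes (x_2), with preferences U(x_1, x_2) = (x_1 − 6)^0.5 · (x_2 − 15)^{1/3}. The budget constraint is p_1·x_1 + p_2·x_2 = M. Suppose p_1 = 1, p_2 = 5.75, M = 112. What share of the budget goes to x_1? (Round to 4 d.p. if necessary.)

Let x_1' = x_1−6, x_2' = x_2−15. MRS = (3/2)·x_2'/x_1' = p_1/p_2.
After buying the subsistence bundle (6, 15), a share 0.6 of the remaining income goes to x_1: x_1* = 6 + 0.6·(M − 6p_1 − 15p_2)/p_1.
Discretionary income = 112 − 6·1 − 15·5.75 = 19.75; x_1* = 6 + 0.6·19.75/1 = 17.85; x_2* = 15 + 0.4·19.75/5.75 = 16.3739.
Expenditure on x_1: 1·17.85 = 17.85; share = 0.1594.

share on x_1 = 0.1594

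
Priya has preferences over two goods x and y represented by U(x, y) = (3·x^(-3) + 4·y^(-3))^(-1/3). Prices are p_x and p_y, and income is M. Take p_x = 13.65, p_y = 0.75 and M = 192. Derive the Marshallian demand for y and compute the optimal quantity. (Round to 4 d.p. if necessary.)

y* = 27.8258

From the CES first-order condition, (3/4)·(y/x)^(4) = p_x/p_y.
Solve for the ratio: y/x = [(4/3)·p_x/p_y]^(0.25).
With the ratio pinned down, the budget gives x* = M/(p_x + p_y·(y/x)) and y* = (y/x)·x*.
Numerically y/x = 2.219487, so x* = 192/(13.65 + 0.75·2.219487) = 12.537 and y* = 2.219487·12.537 = 27.8258.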